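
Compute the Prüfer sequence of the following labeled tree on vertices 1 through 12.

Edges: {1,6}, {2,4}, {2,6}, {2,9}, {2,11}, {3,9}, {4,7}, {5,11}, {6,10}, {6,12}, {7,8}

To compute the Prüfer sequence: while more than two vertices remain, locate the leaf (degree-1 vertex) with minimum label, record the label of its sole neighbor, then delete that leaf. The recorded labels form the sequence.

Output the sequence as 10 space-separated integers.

Answer: 6 9 11 7 4 2 2 6 2 6

Derivation:
Step 1: leaves = {1,3,5,8,10,12}. Remove smallest leaf 1, emit neighbor 6.
Step 2: leaves = {3,5,8,10,12}. Remove smallest leaf 3, emit neighbor 9.
Step 3: leaves = {5,8,9,10,12}. Remove smallest leaf 5, emit neighbor 11.
Step 4: leaves = {8,9,10,11,12}. Remove smallest leaf 8, emit neighbor 7.
Step 5: leaves = {7,9,10,11,12}. Remove smallest leaf 7, emit neighbor 4.
Step 6: leaves = {4,9,10,11,12}. Remove smallest leaf 4, emit neighbor 2.
Step 7: leaves = {9,10,11,12}. Remove smallest leaf 9, emit neighbor 2.
Step 8: leaves = {10,11,12}. Remove smallest leaf 10, emit neighbor 6.
Step 9: leaves = {11,12}. Remove smallest leaf 11, emit neighbor 2.
Step 10: leaves = {2,12}. Remove smallest leaf 2, emit neighbor 6.
Done: 2 vertices remain (6, 12). Sequence = [6 9 11 7 4 2 2 6 2 6]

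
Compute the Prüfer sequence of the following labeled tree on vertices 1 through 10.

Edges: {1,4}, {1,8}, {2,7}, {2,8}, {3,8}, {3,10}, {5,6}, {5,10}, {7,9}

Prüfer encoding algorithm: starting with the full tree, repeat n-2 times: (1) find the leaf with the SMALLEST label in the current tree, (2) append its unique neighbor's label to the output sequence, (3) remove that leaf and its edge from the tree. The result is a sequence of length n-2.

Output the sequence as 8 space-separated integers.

Step 1: leaves = {4,6,9}. Remove smallest leaf 4, emit neighbor 1.
Step 2: leaves = {1,6,9}. Remove smallest leaf 1, emit neighbor 8.
Step 3: leaves = {6,9}. Remove smallest leaf 6, emit neighbor 5.
Step 4: leaves = {5,9}. Remove smallest leaf 5, emit neighbor 10.
Step 5: leaves = {9,10}. Remove smallest leaf 9, emit neighbor 7.
Step 6: leaves = {7,10}. Remove smallest leaf 7, emit neighbor 2.
Step 7: leaves = {2,10}. Remove smallest leaf 2, emit neighbor 8.
Step 8: leaves = {8,10}. Remove smallest leaf 8, emit neighbor 3.
Done: 2 vertices remain (3, 10). Sequence = [1 8 5 10 7 2 8 3]

Answer: 1 8 5 10 7 2 8 3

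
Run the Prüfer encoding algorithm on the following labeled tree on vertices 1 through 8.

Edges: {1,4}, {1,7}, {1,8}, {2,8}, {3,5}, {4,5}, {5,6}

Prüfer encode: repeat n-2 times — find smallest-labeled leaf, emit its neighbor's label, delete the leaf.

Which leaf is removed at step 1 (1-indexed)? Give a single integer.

Step 1: current leaves = {2,3,6,7}. Remove leaf 2 (neighbor: 8).

Answer: 2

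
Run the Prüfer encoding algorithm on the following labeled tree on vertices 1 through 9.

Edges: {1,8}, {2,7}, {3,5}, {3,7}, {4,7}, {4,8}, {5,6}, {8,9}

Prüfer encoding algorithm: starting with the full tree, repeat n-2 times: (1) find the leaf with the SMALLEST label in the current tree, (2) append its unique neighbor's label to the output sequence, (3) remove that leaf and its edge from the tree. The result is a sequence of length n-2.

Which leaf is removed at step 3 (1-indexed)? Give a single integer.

Step 1: current leaves = {1,2,6,9}. Remove leaf 1 (neighbor: 8).
Step 2: current leaves = {2,6,9}. Remove leaf 2 (neighbor: 7).
Step 3: current leaves = {6,9}. Remove leaf 6 (neighbor: 5).

Answer: 6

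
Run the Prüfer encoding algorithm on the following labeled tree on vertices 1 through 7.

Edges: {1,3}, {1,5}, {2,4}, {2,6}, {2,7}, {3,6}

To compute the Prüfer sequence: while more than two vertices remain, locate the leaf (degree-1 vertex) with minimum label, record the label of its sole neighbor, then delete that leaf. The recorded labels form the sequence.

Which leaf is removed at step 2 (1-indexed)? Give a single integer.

Step 1: current leaves = {4,5,7}. Remove leaf 4 (neighbor: 2).
Step 2: current leaves = {5,7}. Remove leaf 5 (neighbor: 1).

Answer: 5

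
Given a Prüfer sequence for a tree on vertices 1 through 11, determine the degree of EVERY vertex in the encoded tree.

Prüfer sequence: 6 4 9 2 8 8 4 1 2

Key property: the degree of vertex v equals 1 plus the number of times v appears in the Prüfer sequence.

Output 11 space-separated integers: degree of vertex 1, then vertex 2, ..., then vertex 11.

Answer: 2 3 1 3 1 2 1 3 2 1 1

Derivation:
p_1 = 6: count[6] becomes 1
p_2 = 4: count[4] becomes 1
p_3 = 9: count[9] becomes 1
p_4 = 2: count[2] becomes 1
p_5 = 8: count[8] becomes 1
p_6 = 8: count[8] becomes 2
p_7 = 4: count[4] becomes 2
p_8 = 1: count[1] becomes 1
p_9 = 2: count[2] becomes 2
Degrees (1 + count): deg[1]=1+1=2, deg[2]=1+2=3, deg[3]=1+0=1, deg[4]=1+2=3, deg[5]=1+0=1, deg[6]=1+1=2, deg[7]=1+0=1, deg[8]=1+2=3, deg[9]=1+1=2, deg[10]=1+0=1, deg[11]=1+0=1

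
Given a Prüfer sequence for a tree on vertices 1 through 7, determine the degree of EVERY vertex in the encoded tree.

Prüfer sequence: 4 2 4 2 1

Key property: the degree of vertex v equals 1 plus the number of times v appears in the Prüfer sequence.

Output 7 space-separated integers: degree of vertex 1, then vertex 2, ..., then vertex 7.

p_1 = 4: count[4] becomes 1
p_2 = 2: count[2] becomes 1
p_3 = 4: count[4] becomes 2
p_4 = 2: count[2] becomes 2
p_5 = 1: count[1] becomes 1
Degrees (1 + count): deg[1]=1+1=2, deg[2]=1+2=3, deg[3]=1+0=1, deg[4]=1+2=3, deg[5]=1+0=1, deg[6]=1+0=1, deg[7]=1+0=1

Answer: 2 3 1 3 1 1 1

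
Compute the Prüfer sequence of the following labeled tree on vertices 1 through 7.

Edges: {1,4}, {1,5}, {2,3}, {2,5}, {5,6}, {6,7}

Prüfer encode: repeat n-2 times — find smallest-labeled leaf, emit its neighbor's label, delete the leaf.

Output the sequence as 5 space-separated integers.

Answer: 2 5 1 5 6

Derivation:
Step 1: leaves = {3,4,7}. Remove smallest leaf 3, emit neighbor 2.
Step 2: leaves = {2,4,7}. Remove smallest leaf 2, emit neighbor 5.
Step 3: leaves = {4,7}. Remove smallest leaf 4, emit neighbor 1.
Step 4: leaves = {1,7}. Remove smallest leaf 1, emit neighbor 5.
Step 5: leaves = {5,7}. Remove smallest leaf 5, emit neighbor 6.
Done: 2 vertices remain (6, 7). Sequence = [2 5 1 5 6]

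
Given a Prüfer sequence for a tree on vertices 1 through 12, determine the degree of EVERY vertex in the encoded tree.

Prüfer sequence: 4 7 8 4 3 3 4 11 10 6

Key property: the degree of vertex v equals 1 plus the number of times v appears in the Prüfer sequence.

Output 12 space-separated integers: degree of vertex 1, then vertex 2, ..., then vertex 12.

Answer: 1 1 3 4 1 2 2 2 1 2 2 1

Derivation:
p_1 = 4: count[4] becomes 1
p_2 = 7: count[7] becomes 1
p_3 = 8: count[8] becomes 1
p_4 = 4: count[4] becomes 2
p_5 = 3: count[3] becomes 1
p_6 = 3: count[3] becomes 2
p_7 = 4: count[4] becomes 3
p_8 = 11: count[11] becomes 1
p_9 = 10: count[10] becomes 1
p_10 = 6: count[6] becomes 1
Degrees (1 + count): deg[1]=1+0=1, deg[2]=1+0=1, deg[3]=1+2=3, deg[4]=1+3=4, deg[5]=1+0=1, deg[6]=1+1=2, deg[7]=1+1=2, deg[8]=1+1=2, deg[9]=1+0=1, deg[10]=1+1=2, deg[11]=1+1=2, deg[12]=1+0=1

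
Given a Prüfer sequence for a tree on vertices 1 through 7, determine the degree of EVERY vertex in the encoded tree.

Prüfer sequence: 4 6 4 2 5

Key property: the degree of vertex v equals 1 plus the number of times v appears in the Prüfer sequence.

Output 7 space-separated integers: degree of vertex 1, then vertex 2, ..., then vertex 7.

p_1 = 4: count[4] becomes 1
p_2 = 6: count[6] becomes 1
p_3 = 4: count[4] becomes 2
p_4 = 2: count[2] becomes 1
p_5 = 5: count[5] becomes 1
Degrees (1 + count): deg[1]=1+0=1, deg[2]=1+1=2, deg[3]=1+0=1, deg[4]=1+2=3, deg[5]=1+1=2, deg[6]=1+1=2, deg[7]=1+0=1

Answer: 1 2 1 3 2 2 1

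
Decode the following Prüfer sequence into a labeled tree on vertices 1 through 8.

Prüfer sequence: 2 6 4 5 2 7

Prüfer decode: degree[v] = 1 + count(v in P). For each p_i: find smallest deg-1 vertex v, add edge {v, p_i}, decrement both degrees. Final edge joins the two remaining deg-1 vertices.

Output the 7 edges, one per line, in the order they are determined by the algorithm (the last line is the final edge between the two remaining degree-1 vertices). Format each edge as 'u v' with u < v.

Answer: 1 2
3 6
4 6
4 5
2 5
2 7
7 8

Derivation:
Initial degrees: {1:1, 2:3, 3:1, 4:2, 5:2, 6:2, 7:2, 8:1}
Step 1: smallest deg-1 vertex = 1, p_1 = 2. Add edge {1,2}. Now deg[1]=0, deg[2]=2.
Step 2: smallest deg-1 vertex = 3, p_2 = 6. Add edge {3,6}. Now deg[3]=0, deg[6]=1.
Step 3: smallest deg-1 vertex = 6, p_3 = 4. Add edge {4,6}. Now deg[6]=0, deg[4]=1.
Step 4: smallest deg-1 vertex = 4, p_4 = 5. Add edge {4,5}. Now deg[4]=0, deg[5]=1.
Step 5: smallest deg-1 vertex = 5, p_5 = 2. Add edge {2,5}. Now deg[5]=0, deg[2]=1.
Step 6: smallest deg-1 vertex = 2, p_6 = 7. Add edge {2,7}. Now deg[2]=0, deg[7]=1.
Final: two remaining deg-1 vertices are 7, 8. Add edge {7,8}.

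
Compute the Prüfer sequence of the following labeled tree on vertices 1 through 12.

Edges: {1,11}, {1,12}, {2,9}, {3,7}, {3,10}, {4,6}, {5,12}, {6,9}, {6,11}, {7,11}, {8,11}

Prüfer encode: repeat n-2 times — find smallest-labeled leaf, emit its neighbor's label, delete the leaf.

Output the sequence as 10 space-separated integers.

Step 1: leaves = {2,4,5,8,10}. Remove smallest leaf 2, emit neighbor 9.
Step 2: leaves = {4,5,8,9,10}. Remove smallest leaf 4, emit neighbor 6.
Step 3: leaves = {5,8,9,10}. Remove smallest leaf 5, emit neighbor 12.
Step 4: leaves = {8,9,10,12}. Remove smallest leaf 8, emit neighbor 11.
Step 5: leaves = {9,10,12}. Remove smallest leaf 9, emit neighbor 6.
Step 6: leaves = {6,10,12}. Remove smallest leaf 6, emit neighbor 11.
Step 7: leaves = {10,12}. Remove smallest leaf 10, emit neighbor 3.
Step 8: leaves = {3,12}. Remove smallest leaf 3, emit neighbor 7.
Step 9: leaves = {7,12}. Remove smallest leaf 7, emit neighbor 11.
Step 10: leaves = {11,12}. Remove smallest leaf 11, emit neighbor 1.
Done: 2 vertices remain (1, 12). Sequence = [9 6 12 11 6 11 3 7 11 1]

Answer: 9 6 12 11 6 11 3 7 11 1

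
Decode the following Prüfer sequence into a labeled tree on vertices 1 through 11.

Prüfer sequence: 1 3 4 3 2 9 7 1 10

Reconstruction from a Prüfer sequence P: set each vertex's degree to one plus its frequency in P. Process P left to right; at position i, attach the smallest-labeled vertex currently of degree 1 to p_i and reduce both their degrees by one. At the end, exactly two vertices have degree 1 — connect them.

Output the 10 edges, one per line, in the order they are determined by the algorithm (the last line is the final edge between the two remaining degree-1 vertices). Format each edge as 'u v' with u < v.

Initial degrees: {1:3, 2:2, 3:3, 4:2, 5:1, 6:1, 7:2, 8:1, 9:2, 10:2, 11:1}
Step 1: smallest deg-1 vertex = 5, p_1 = 1. Add edge {1,5}. Now deg[5]=0, deg[1]=2.
Step 2: smallest deg-1 vertex = 6, p_2 = 3. Add edge {3,6}. Now deg[6]=0, deg[3]=2.
Step 3: smallest deg-1 vertex = 8, p_3 = 4. Add edge {4,8}. Now deg[8]=0, deg[4]=1.
Step 4: smallest deg-1 vertex = 4, p_4 = 3. Add edge {3,4}. Now deg[4]=0, deg[3]=1.
Step 5: smallest deg-1 vertex = 3, p_5 = 2. Add edge {2,3}. Now deg[3]=0, deg[2]=1.
Step 6: smallest deg-1 vertex = 2, p_6 = 9. Add edge {2,9}. Now deg[2]=0, deg[9]=1.
Step 7: smallest deg-1 vertex = 9, p_7 = 7. Add edge {7,9}. Now deg[9]=0, deg[7]=1.
Step 8: smallest deg-1 vertex = 7, p_8 = 1. Add edge {1,7}. Now deg[7]=0, deg[1]=1.
Step 9: smallest deg-1 vertex = 1, p_9 = 10. Add edge {1,10}. Now deg[1]=0, deg[10]=1.
Final: two remaining deg-1 vertices are 10, 11. Add edge {10,11}.

Answer: 1 5
3 6
4 8
3 4
2 3
2 9
7 9
1 7
1 10
10 11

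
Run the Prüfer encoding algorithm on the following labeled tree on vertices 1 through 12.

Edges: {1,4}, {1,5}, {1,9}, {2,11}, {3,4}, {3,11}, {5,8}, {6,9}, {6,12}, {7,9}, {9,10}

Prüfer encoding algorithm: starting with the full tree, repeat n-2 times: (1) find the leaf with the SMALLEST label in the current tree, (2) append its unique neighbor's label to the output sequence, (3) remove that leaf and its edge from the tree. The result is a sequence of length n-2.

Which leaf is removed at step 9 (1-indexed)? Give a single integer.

Answer: 1

Derivation:
Step 1: current leaves = {2,7,8,10,12}. Remove leaf 2 (neighbor: 11).
Step 2: current leaves = {7,8,10,11,12}. Remove leaf 7 (neighbor: 9).
Step 3: current leaves = {8,10,11,12}. Remove leaf 8 (neighbor: 5).
Step 4: current leaves = {5,10,11,12}. Remove leaf 5 (neighbor: 1).
Step 5: current leaves = {10,11,12}. Remove leaf 10 (neighbor: 9).
Step 6: current leaves = {11,12}. Remove leaf 11 (neighbor: 3).
Step 7: current leaves = {3,12}. Remove leaf 3 (neighbor: 4).
Step 8: current leaves = {4,12}. Remove leaf 4 (neighbor: 1).
Step 9: current leaves = {1,12}. Remove leaf 1 (neighbor: 9).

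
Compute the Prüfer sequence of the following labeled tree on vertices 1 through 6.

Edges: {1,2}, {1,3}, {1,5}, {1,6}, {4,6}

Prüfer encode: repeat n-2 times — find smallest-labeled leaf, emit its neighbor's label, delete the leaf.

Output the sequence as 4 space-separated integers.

Answer: 1 1 6 1

Derivation:
Step 1: leaves = {2,3,4,5}. Remove smallest leaf 2, emit neighbor 1.
Step 2: leaves = {3,4,5}. Remove smallest leaf 3, emit neighbor 1.
Step 3: leaves = {4,5}. Remove smallest leaf 4, emit neighbor 6.
Step 4: leaves = {5,6}. Remove smallest leaf 5, emit neighbor 1.
Done: 2 vertices remain (1, 6). Sequence = [1 1 6 1]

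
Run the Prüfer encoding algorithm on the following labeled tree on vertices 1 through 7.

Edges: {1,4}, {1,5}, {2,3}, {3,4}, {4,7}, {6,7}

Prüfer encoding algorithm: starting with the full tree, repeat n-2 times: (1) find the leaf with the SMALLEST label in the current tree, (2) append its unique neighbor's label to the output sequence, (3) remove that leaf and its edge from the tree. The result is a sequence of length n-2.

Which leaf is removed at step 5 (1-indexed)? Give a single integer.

Step 1: current leaves = {2,5,6}. Remove leaf 2 (neighbor: 3).
Step 2: current leaves = {3,5,6}. Remove leaf 3 (neighbor: 4).
Step 3: current leaves = {5,6}. Remove leaf 5 (neighbor: 1).
Step 4: current leaves = {1,6}. Remove leaf 1 (neighbor: 4).
Step 5: current leaves = {4,6}. Remove leaf 4 (neighbor: 7).

Answer: 4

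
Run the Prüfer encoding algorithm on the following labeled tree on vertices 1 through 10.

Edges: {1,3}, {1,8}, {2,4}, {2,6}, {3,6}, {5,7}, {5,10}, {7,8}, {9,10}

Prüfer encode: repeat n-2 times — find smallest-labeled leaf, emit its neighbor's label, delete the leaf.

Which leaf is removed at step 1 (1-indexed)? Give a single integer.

Answer: 4

Derivation:
Step 1: current leaves = {4,9}. Remove leaf 4 (neighbor: 2).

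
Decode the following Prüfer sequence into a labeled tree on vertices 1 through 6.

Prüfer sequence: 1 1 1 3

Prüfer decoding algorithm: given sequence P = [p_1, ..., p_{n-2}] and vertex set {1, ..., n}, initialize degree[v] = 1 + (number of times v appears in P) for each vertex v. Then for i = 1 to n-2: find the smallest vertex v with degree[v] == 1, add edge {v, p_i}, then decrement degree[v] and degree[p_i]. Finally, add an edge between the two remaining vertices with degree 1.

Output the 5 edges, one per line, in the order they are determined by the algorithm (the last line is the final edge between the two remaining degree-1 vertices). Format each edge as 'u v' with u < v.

Initial degrees: {1:4, 2:1, 3:2, 4:1, 5:1, 6:1}
Step 1: smallest deg-1 vertex = 2, p_1 = 1. Add edge {1,2}. Now deg[2]=0, deg[1]=3.
Step 2: smallest deg-1 vertex = 4, p_2 = 1. Add edge {1,4}. Now deg[4]=0, deg[1]=2.
Step 3: smallest deg-1 vertex = 5, p_3 = 1. Add edge {1,5}. Now deg[5]=0, deg[1]=1.
Step 4: smallest deg-1 vertex = 1, p_4 = 3. Add edge {1,3}. Now deg[1]=0, deg[3]=1.
Final: two remaining deg-1 vertices are 3, 6. Add edge {3,6}.

Answer: 1 2
1 4
1 5
1 3
3 6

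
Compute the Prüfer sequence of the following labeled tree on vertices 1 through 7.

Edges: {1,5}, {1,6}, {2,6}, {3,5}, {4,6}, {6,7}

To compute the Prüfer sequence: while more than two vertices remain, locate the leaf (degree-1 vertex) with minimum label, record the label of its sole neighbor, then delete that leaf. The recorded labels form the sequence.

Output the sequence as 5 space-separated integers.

Answer: 6 5 6 1 6

Derivation:
Step 1: leaves = {2,3,4,7}. Remove smallest leaf 2, emit neighbor 6.
Step 2: leaves = {3,4,7}. Remove smallest leaf 3, emit neighbor 5.
Step 3: leaves = {4,5,7}. Remove smallest leaf 4, emit neighbor 6.
Step 4: leaves = {5,7}. Remove smallest leaf 5, emit neighbor 1.
Step 5: leaves = {1,7}. Remove smallest leaf 1, emit neighbor 6.
Done: 2 vertices remain (6, 7). Sequence = [6 5 6 1 6]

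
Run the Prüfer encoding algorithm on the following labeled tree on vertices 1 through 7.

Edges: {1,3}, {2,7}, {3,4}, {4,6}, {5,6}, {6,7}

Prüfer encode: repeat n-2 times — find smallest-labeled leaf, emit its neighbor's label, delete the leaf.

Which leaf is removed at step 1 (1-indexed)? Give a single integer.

Answer: 1

Derivation:
Step 1: current leaves = {1,2,5}. Remove leaf 1 (neighbor: 3).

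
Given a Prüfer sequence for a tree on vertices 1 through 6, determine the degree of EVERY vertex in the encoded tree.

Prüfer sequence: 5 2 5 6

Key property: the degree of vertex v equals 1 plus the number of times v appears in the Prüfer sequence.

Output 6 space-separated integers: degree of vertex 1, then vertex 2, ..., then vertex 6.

p_1 = 5: count[5] becomes 1
p_2 = 2: count[2] becomes 1
p_3 = 5: count[5] becomes 2
p_4 = 6: count[6] becomes 1
Degrees (1 + count): deg[1]=1+0=1, deg[2]=1+1=2, deg[3]=1+0=1, deg[4]=1+0=1, deg[5]=1+2=3, deg[6]=1+1=2

Answer: 1 2 1 1 3 2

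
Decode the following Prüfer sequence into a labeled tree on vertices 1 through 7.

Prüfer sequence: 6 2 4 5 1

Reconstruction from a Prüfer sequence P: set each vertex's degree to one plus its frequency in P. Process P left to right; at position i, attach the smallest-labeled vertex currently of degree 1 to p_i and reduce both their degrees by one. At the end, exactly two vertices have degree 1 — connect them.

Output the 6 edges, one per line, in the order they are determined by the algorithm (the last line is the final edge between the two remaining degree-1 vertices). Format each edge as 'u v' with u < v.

Initial degrees: {1:2, 2:2, 3:1, 4:2, 5:2, 6:2, 7:1}
Step 1: smallest deg-1 vertex = 3, p_1 = 6. Add edge {3,6}. Now deg[3]=0, deg[6]=1.
Step 2: smallest deg-1 vertex = 6, p_2 = 2. Add edge {2,6}. Now deg[6]=0, deg[2]=1.
Step 3: smallest deg-1 vertex = 2, p_3 = 4. Add edge {2,4}. Now deg[2]=0, deg[4]=1.
Step 4: smallest deg-1 vertex = 4, p_4 = 5. Add edge {4,5}. Now deg[4]=0, deg[5]=1.
Step 5: smallest deg-1 vertex = 5, p_5 = 1. Add edge {1,5}. Now deg[5]=0, deg[1]=1.
Final: two remaining deg-1 vertices are 1, 7. Add edge {1,7}.

Answer: 3 6
2 6
2 4
4 5
1 5
1 7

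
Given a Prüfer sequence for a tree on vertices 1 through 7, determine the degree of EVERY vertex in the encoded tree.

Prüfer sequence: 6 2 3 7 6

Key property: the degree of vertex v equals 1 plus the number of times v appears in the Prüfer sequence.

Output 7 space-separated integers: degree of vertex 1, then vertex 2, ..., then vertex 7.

Answer: 1 2 2 1 1 3 2

Derivation:
p_1 = 6: count[6] becomes 1
p_2 = 2: count[2] becomes 1
p_3 = 3: count[3] becomes 1
p_4 = 7: count[7] becomes 1
p_5 = 6: count[6] becomes 2
Degrees (1 + count): deg[1]=1+0=1, deg[2]=1+1=2, deg[3]=1+1=2, deg[4]=1+0=1, deg[5]=1+0=1, deg[6]=1+2=3, deg[7]=1+1=2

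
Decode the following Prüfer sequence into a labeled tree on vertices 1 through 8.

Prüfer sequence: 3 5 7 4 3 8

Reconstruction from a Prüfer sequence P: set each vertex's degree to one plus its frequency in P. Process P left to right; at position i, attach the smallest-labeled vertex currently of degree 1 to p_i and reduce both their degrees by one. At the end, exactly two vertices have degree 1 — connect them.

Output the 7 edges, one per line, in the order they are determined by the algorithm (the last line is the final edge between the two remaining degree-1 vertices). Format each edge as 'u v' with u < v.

Initial degrees: {1:1, 2:1, 3:3, 4:2, 5:2, 6:1, 7:2, 8:2}
Step 1: smallest deg-1 vertex = 1, p_1 = 3. Add edge {1,3}. Now deg[1]=0, deg[3]=2.
Step 2: smallest deg-1 vertex = 2, p_2 = 5. Add edge {2,5}. Now deg[2]=0, deg[5]=1.
Step 3: smallest deg-1 vertex = 5, p_3 = 7. Add edge {5,7}. Now deg[5]=0, deg[7]=1.
Step 4: smallest deg-1 vertex = 6, p_4 = 4. Add edge {4,6}. Now deg[6]=0, deg[4]=1.
Step 5: smallest deg-1 vertex = 4, p_5 = 3. Add edge {3,4}. Now deg[4]=0, deg[3]=1.
Step 6: smallest deg-1 vertex = 3, p_6 = 8. Add edge {3,8}. Now deg[3]=0, deg[8]=1.
Final: two remaining deg-1 vertices are 7, 8. Add edge {7,8}.

Answer: 1 3
2 5
5 7
4 6
3 4
3 8
7 8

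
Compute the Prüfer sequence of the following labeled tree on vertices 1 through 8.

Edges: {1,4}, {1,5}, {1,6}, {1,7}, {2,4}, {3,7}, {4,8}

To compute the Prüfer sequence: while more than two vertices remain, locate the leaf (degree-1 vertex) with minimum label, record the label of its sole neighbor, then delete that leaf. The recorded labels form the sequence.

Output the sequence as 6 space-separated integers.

Answer: 4 7 1 1 1 4

Derivation:
Step 1: leaves = {2,3,5,6,8}. Remove smallest leaf 2, emit neighbor 4.
Step 2: leaves = {3,5,6,8}. Remove smallest leaf 3, emit neighbor 7.
Step 3: leaves = {5,6,7,8}. Remove smallest leaf 5, emit neighbor 1.
Step 4: leaves = {6,7,8}. Remove smallest leaf 6, emit neighbor 1.
Step 5: leaves = {7,8}. Remove smallest leaf 7, emit neighbor 1.
Step 6: leaves = {1,8}. Remove smallest leaf 1, emit neighbor 4.
Done: 2 vertices remain (4, 8). Sequence = [4 7 1 1 1 4]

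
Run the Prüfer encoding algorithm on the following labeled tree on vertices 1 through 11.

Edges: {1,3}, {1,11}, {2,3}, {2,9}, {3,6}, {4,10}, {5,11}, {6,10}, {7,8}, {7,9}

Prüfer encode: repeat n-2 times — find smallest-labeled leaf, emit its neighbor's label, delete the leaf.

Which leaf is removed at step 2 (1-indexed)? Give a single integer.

Answer: 5

Derivation:
Step 1: current leaves = {4,5,8}. Remove leaf 4 (neighbor: 10).
Step 2: current leaves = {5,8,10}. Remove leaf 5 (neighbor: 11).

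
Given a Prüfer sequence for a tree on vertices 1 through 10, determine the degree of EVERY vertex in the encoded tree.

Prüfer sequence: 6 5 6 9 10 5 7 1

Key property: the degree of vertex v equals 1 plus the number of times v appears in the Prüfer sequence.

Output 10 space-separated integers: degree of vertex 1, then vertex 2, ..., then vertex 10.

Answer: 2 1 1 1 3 3 2 1 2 2

Derivation:
p_1 = 6: count[6] becomes 1
p_2 = 5: count[5] becomes 1
p_3 = 6: count[6] becomes 2
p_4 = 9: count[9] becomes 1
p_5 = 10: count[10] becomes 1
p_6 = 5: count[5] becomes 2
p_7 = 7: count[7] becomes 1
p_8 = 1: count[1] becomes 1
Degrees (1 + count): deg[1]=1+1=2, deg[2]=1+0=1, deg[3]=1+0=1, deg[4]=1+0=1, deg[5]=1+2=3, deg[6]=1+2=3, deg[7]=1+1=2, deg[8]=1+0=1, deg[9]=1+1=2, deg[10]=1+1=2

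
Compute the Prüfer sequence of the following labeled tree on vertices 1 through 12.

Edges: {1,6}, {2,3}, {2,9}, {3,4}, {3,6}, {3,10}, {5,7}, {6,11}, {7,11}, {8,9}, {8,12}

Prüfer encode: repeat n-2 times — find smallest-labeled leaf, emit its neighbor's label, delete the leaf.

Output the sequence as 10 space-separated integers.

Answer: 6 3 7 11 3 6 3 2 9 8

Derivation:
Step 1: leaves = {1,4,5,10,12}. Remove smallest leaf 1, emit neighbor 6.
Step 2: leaves = {4,5,10,12}. Remove smallest leaf 4, emit neighbor 3.
Step 3: leaves = {5,10,12}. Remove smallest leaf 5, emit neighbor 7.
Step 4: leaves = {7,10,12}. Remove smallest leaf 7, emit neighbor 11.
Step 5: leaves = {10,11,12}. Remove smallest leaf 10, emit neighbor 3.
Step 6: leaves = {11,12}. Remove smallest leaf 11, emit neighbor 6.
Step 7: leaves = {6,12}. Remove smallest leaf 6, emit neighbor 3.
Step 8: leaves = {3,12}. Remove smallest leaf 3, emit neighbor 2.
Step 9: leaves = {2,12}. Remove smallest leaf 2, emit neighbor 9.
Step 10: leaves = {9,12}. Remove smallest leaf 9, emit neighbor 8.
Done: 2 vertices remain (8, 12). Sequence = [6 3 7 11 3 6 3 2 9 8]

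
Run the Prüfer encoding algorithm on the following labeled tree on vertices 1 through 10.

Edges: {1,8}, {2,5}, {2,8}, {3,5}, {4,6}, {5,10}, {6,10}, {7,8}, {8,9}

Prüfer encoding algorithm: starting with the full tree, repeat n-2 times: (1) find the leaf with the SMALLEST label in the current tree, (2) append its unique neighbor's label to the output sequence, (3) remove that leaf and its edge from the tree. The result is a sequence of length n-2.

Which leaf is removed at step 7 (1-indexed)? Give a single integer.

Step 1: current leaves = {1,3,4,7,9}. Remove leaf 1 (neighbor: 8).
Step 2: current leaves = {3,4,7,9}. Remove leaf 3 (neighbor: 5).
Step 3: current leaves = {4,7,9}. Remove leaf 4 (neighbor: 6).
Step 4: current leaves = {6,7,9}. Remove leaf 6 (neighbor: 10).
Step 5: current leaves = {7,9,10}. Remove leaf 7 (neighbor: 8).
Step 6: current leaves = {9,10}. Remove leaf 9 (neighbor: 8).
Step 7: current leaves = {8,10}. Remove leaf 8 (neighbor: 2).

Answer: 8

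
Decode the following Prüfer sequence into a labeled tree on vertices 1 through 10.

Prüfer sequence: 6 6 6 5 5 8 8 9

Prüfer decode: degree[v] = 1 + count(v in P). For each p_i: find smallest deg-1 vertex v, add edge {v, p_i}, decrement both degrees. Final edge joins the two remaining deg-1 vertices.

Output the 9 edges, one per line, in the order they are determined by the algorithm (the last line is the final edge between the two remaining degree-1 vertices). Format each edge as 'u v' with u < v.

Initial degrees: {1:1, 2:1, 3:1, 4:1, 5:3, 6:4, 7:1, 8:3, 9:2, 10:1}
Step 1: smallest deg-1 vertex = 1, p_1 = 6. Add edge {1,6}. Now deg[1]=0, deg[6]=3.
Step 2: smallest deg-1 vertex = 2, p_2 = 6. Add edge {2,6}. Now deg[2]=0, deg[6]=2.
Step 3: smallest deg-1 vertex = 3, p_3 = 6. Add edge {3,6}. Now deg[3]=0, deg[6]=1.
Step 4: smallest deg-1 vertex = 4, p_4 = 5. Add edge {4,5}. Now deg[4]=0, deg[5]=2.
Step 5: smallest deg-1 vertex = 6, p_5 = 5. Add edge {5,6}. Now deg[6]=0, deg[5]=1.
Step 6: smallest deg-1 vertex = 5, p_6 = 8. Add edge {5,8}. Now deg[5]=0, deg[8]=2.
Step 7: smallest deg-1 vertex = 7, p_7 = 8. Add edge {7,8}. Now deg[7]=0, deg[8]=1.
Step 8: smallest deg-1 vertex = 8, p_8 = 9. Add edge {8,9}. Now deg[8]=0, deg[9]=1.
Final: two remaining deg-1 vertices are 9, 10. Add edge {9,10}.

Answer: 1 6
2 6
3 6
4 5
5 6
5 8
7 8
8 9
9 10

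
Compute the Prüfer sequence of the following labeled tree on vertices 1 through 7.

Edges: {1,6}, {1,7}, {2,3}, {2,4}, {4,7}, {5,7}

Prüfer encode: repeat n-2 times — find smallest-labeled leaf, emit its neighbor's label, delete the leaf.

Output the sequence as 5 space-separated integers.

Answer: 2 4 7 7 1

Derivation:
Step 1: leaves = {3,5,6}. Remove smallest leaf 3, emit neighbor 2.
Step 2: leaves = {2,5,6}. Remove smallest leaf 2, emit neighbor 4.
Step 3: leaves = {4,5,6}. Remove smallest leaf 4, emit neighbor 7.
Step 4: leaves = {5,6}. Remove smallest leaf 5, emit neighbor 7.
Step 5: leaves = {6,7}. Remove smallest leaf 6, emit neighbor 1.
Done: 2 vertices remain (1, 7). Sequence = [2 4 7 7 1]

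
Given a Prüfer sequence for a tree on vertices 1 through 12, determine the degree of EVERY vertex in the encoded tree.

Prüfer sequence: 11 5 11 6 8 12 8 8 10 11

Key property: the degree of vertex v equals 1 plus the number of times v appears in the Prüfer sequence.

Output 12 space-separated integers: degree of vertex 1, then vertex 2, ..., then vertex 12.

Answer: 1 1 1 1 2 2 1 4 1 2 4 2

Derivation:
p_1 = 11: count[11] becomes 1
p_2 = 5: count[5] becomes 1
p_3 = 11: count[11] becomes 2
p_4 = 6: count[6] becomes 1
p_5 = 8: count[8] becomes 1
p_6 = 12: count[12] becomes 1
p_7 = 8: count[8] becomes 2
p_8 = 8: count[8] becomes 3
p_9 = 10: count[10] becomes 1
p_10 = 11: count[11] becomes 3
Degrees (1 + count): deg[1]=1+0=1, deg[2]=1+0=1, deg[3]=1+0=1, deg[4]=1+0=1, deg[5]=1+1=2, deg[6]=1+1=2, deg[7]=1+0=1, deg[8]=1+3=4, deg[9]=1+0=1, deg[10]=1+1=2, deg[11]=1+3=4, deg[12]=1+1=2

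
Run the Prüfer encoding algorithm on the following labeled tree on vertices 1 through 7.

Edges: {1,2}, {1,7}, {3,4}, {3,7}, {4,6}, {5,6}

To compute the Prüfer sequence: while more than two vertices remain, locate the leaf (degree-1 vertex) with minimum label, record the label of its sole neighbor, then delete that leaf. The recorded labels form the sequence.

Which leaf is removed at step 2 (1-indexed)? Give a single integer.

Step 1: current leaves = {2,5}. Remove leaf 2 (neighbor: 1).
Step 2: current leaves = {1,5}. Remove leaf 1 (neighbor: 7).

Answer: 1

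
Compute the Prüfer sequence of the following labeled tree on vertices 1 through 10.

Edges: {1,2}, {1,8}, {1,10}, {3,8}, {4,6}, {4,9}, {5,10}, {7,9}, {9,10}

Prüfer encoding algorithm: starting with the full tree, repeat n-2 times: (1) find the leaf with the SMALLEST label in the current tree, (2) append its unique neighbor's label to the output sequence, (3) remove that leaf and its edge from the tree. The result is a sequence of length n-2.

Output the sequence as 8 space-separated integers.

Step 1: leaves = {2,3,5,6,7}. Remove smallest leaf 2, emit neighbor 1.
Step 2: leaves = {3,5,6,7}. Remove smallest leaf 3, emit neighbor 8.
Step 3: leaves = {5,6,7,8}. Remove smallest leaf 5, emit neighbor 10.
Step 4: leaves = {6,7,8}. Remove smallest leaf 6, emit neighbor 4.
Step 5: leaves = {4,7,8}. Remove smallest leaf 4, emit neighbor 9.
Step 6: leaves = {7,8}. Remove smallest leaf 7, emit neighbor 9.
Step 7: leaves = {8,9}. Remove smallest leaf 8, emit neighbor 1.
Step 8: leaves = {1,9}. Remove smallest leaf 1, emit neighbor 10.
Done: 2 vertices remain (9, 10). Sequence = [1 8 10 4 9 9 1 10]

Answer: 1 8 10 4 9 9 1 10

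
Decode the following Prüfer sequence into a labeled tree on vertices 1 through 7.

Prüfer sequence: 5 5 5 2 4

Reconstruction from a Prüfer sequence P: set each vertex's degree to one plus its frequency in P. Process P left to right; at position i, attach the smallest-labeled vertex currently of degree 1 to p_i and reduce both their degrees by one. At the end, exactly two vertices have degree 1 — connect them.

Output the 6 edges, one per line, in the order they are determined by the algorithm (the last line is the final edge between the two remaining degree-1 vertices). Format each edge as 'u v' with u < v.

Answer: 1 5
3 5
5 6
2 5
2 4
4 7

Derivation:
Initial degrees: {1:1, 2:2, 3:1, 4:2, 5:4, 6:1, 7:1}
Step 1: smallest deg-1 vertex = 1, p_1 = 5. Add edge {1,5}. Now deg[1]=0, deg[5]=3.
Step 2: smallest deg-1 vertex = 3, p_2 = 5. Add edge {3,5}. Now deg[3]=0, deg[5]=2.
Step 3: smallest deg-1 vertex = 6, p_3 = 5. Add edge {5,6}. Now deg[6]=0, deg[5]=1.
Step 4: smallest deg-1 vertex = 5, p_4 = 2. Add edge {2,5}. Now deg[5]=0, deg[2]=1.
Step 5: smallest deg-1 vertex = 2, p_5 = 4. Add edge {2,4}. Now deg[2]=0, deg[4]=1.
Final: two remaining deg-1 vertices are 4, 7. Add edge {4,7}.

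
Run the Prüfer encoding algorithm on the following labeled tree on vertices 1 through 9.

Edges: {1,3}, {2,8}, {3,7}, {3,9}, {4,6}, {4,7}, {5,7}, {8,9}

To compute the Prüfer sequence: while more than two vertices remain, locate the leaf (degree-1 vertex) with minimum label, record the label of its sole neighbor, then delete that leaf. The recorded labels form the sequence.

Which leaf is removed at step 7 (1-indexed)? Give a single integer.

Step 1: current leaves = {1,2,5,6}. Remove leaf 1 (neighbor: 3).
Step 2: current leaves = {2,5,6}. Remove leaf 2 (neighbor: 8).
Step 3: current leaves = {5,6,8}. Remove leaf 5 (neighbor: 7).
Step 4: current leaves = {6,8}. Remove leaf 6 (neighbor: 4).
Step 5: current leaves = {4,8}. Remove leaf 4 (neighbor: 7).
Step 6: current leaves = {7,8}. Remove leaf 7 (neighbor: 3).
Step 7: current leaves = {3,8}. Remove leaf 3 (neighbor: 9).

Answer: 3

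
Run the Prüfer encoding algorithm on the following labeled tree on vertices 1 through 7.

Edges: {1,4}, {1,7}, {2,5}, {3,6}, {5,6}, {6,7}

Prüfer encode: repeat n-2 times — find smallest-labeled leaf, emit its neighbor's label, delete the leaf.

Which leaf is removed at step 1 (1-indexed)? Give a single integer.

Answer: 2

Derivation:
Step 1: current leaves = {2,3,4}. Remove leaf 2 (neighbor: 5).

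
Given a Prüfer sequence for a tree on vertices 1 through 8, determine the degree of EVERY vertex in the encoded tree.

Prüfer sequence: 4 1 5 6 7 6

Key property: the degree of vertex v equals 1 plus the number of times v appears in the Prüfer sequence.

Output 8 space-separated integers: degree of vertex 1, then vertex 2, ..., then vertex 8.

p_1 = 4: count[4] becomes 1
p_2 = 1: count[1] becomes 1
p_3 = 5: count[5] becomes 1
p_4 = 6: count[6] becomes 1
p_5 = 7: count[7] becomes 1
p_6 = 6: count[6] becomes 2
Degrees (1 + count): deg[1]=1+1=2, deg[2]=1+0=1, deg[3]=1+0=1, deg[4]=1+1=2, deg[5]=1+1=2, deg[6]=1+2=3, deg[7]=1+1=2, deg[8]=1+0=1

Answer: 2 1 1 2 2 3 2 1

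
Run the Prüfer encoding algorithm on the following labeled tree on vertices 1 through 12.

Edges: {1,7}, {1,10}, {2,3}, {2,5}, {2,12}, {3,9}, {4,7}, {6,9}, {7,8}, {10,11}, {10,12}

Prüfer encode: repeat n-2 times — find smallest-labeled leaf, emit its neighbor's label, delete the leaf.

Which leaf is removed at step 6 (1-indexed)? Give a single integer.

Step 1: current leaves = {4,5,6,8,11}. Remove leaf 4 (neighbor: 7).
Step 2: current leaves = {5,6,8,11}. Remove leaf 5 (neighbor: 2).
Step 3: current leaves = {6,8,11}. Remove leaf 6 (neighbor: 9).
Step 4: current leaves = {8,9,11}. Remove leaf 8 (neighbor: 7).
Step 5: current leaves = {7,9,11}. Remove leaf 7 (neighbor: 1).
Step 6: current leaves = {1,9,11}. Remove leaf 1 (neighbor: 10).

Answer: 1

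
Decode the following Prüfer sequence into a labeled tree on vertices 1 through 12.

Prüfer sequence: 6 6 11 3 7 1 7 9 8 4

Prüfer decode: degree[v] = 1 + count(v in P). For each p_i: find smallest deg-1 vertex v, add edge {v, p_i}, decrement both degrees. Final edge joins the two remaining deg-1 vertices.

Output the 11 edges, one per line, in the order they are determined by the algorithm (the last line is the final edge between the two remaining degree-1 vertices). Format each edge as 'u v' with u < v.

Answer: 2 6
5 6
6 11
3 10
3 7
1 11
1 7
7 9
8 9
4 8
4 12

Derivation:
Initial degrees: {1:2, 2:1, 3:2, 4:2, 5:1, 6:3, 7:3, 8:2, 9:2, 10:1, 11:2, 12:1}
Step 1: smallest deg-1 vertex = 2, p_1 = 6. Add edge {2,6}. Now deg[2]=0, deg[6]=2.
Step 2: smallest deg-1 vertex = 5, p_2 = 6. Add edge {5,6}. Now deg[5]=0, deg[6]=1.
Step 3: smallest deg-1 vertex = 6, p_3 = 11. Add edge {6,11}. Now deg[6]=0, deg[11]=1.
Step 4: smallest deg-1 vertex = 10, p_4 = 3. Add edge {3,10}. Now deg[10]=0, deg[3]=1.
Step 5: smallest deg-1 vertex = 3, p_5 = 7. Add edge {3,7}. Now deg[3]=0, deg[7]=2.
Step 6: smallest deg-1 vertex = 11, p_6 = 1. Add edge {1,11}. Now deg[11]=0, deg[1]=1.
Step 7: smallest deg-1 vertex = 1, p_7 = 7. Add edge {1,7}. Now deg[1]=0, deg[7]=1.
Step 8: smallest deg-1 vertex = 7, p_8 = 9. Add edge {7,9}. Now deg[7]=0, deg[9]=1.
Step 9: smallest deg-1 vertex = 9, p_9 = 8. Add edge {8,9}. Now deg[9]=0, deg[8]=1.
Step 10: smallest deg-1 vertex = 8, p_10 = 4. Add edge {4,8}. Now deg[8]=0, deg[4]=1.
Final: two remaining deg-1 vertices are 4, 12. Add edge {4,12}.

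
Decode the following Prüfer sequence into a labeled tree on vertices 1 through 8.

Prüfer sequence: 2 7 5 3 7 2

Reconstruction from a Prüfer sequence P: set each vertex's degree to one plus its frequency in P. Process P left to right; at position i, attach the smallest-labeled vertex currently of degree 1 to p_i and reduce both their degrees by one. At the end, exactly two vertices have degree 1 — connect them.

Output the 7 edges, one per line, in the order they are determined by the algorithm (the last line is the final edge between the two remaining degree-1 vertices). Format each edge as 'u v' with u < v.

Answer: 1 2
4 7
5 6
3 5
3 7
2 7
2 8

Derivation:
Initial degrees: {1:1, 2:3, 3:2, 4:1, 5:2, 6:1, 7:3, 8:1}
Step 1: smallest deg-1 vertex = 1, p_1 = 2. Add edge {1,2}. Now deg[1]=0, deg[2]=2.
Step 2: smallest deg-1 vertex = 4, p_2 = 7. Add edge {4,7}. Now deg[4]=0, deg[7]=2.
Step 3: smallest deg-1 vertex = 6, p_3 = 5. Add edge {5,6}. Now deg[6]=0, deg[5]=1.
Step 4: smallest deg-1 vertex = 5, p_4 = 3. Add edge {3,5}. Now deg[5]=0, deg[3]=1.
Step 5: smallest deg-1 vertex = 3, p_5 = 7. Add edge {3,7}. Now deg[3]=0, deg[7]=1.
Step 6: smallest deg-1 vertex = 7, p_6 = 2. Add edge {2,7}. Now deg[7]=0, deg[2]=1.
Final: two remaining deg-1 vertices are 2, 8. Add edge {2,8}.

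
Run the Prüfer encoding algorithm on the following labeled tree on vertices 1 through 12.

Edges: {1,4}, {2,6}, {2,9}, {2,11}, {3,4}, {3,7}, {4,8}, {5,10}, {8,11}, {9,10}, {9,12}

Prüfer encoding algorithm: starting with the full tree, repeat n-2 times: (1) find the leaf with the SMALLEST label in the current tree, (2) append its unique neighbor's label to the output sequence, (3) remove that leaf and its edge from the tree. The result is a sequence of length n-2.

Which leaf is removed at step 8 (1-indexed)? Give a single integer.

Step 1: current leaves = {1,5,6,7,12}. Remove leaf 1 (neighbor: 4).
Step 2: current leaves = {5,6,7,12}. Remove leaf 5 (neighbor: 10).
Step 3: current leaves = {6,7,10,12}. Remove leaf 6 (neighbor: 2).
Step 4: current leaves = {7,10,12}. Remove leaf 7 (neighbor: 3).
Step 5: current leaves = {3,10,12}. Remove leaf 3 (neighbor: 4).
Step 6: current leaves = {4,10,12}. Remove leaf 4 (neighbor: 8).
Step 7: current leaves = {8,10,12}. Remove leaf 8 (neighbor: 11).
Step 8: current leaves = {10,11,12}. Remove leaf 10 (neighbor: 9).

Answer: 10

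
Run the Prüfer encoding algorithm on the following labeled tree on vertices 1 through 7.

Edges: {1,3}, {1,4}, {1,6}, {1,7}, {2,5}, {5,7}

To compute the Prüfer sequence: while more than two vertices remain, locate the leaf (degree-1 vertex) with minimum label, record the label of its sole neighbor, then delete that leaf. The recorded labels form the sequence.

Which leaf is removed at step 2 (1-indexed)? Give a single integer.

Answer: 3

Derivation:
Step 1: current leaves = {2,3,4,6}. Remove leaf 2 (neighbor: 5).
Step 2: current leaves = {3,4,5,6}. Remove leaf 3 (neighbor: 1).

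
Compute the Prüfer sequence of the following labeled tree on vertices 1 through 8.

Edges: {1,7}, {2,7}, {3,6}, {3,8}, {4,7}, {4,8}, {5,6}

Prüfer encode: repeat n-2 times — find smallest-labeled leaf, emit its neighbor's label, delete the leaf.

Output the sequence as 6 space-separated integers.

Step 1: leaves = {1,2,5}. Remove smallest leaf 1, emit neighbor 7.
Step 2: leaves = {2,5}. Remove smallest leaf 2, emit neighbor 7.
Step 3: leaves = {5,7}. Remove smallest leaf 5, emit neighbor 6.
Step 4: leaves = {6,7}. Remove smallest leaf 6, emit neighbor 3.
Step 5: leaves = {3,7}. Remove smallest leaf 3, emit neighbor 8.
Step 6: leaves = {7,8}. Remove smallest leaf 7, emit neighbor 4.
Done: 2 vertices remain (4, 8). Sequence = [7 7 6 3 8 4]

Answer: 7 7 6 3 8 4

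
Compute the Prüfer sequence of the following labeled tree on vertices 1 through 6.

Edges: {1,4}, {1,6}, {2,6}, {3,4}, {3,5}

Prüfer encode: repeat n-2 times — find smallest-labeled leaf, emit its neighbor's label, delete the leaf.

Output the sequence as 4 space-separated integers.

Answer: 6 3 4 1

Derivation:
Step 1: leaves = {2,5}. Remove smallest leaf 2, emit neighbor 6.
Step 2: leaves = {5,6}. Remove smallest leaf 5, emit neighbor 3.
Step 3: leaves = {3,6}. Remove smallest leaf 3, emit neighbor 4.
Step 4: leaves = {4,6}. Remove smallest leaf 4, emit neighbor 1.
Done: 2 vertices remain (1, 6). Sequence = [6 3 4 1]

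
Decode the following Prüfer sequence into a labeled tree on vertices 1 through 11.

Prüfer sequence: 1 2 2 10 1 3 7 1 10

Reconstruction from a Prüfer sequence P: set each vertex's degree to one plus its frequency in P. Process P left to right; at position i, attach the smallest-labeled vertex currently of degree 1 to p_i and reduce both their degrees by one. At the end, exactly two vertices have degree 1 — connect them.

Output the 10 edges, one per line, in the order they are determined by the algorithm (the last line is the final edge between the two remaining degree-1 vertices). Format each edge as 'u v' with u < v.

Initial degrees: {1:4, 2:3, 3:2, 4:1, 5:1, 6:1, 7:2, 8:1, 9:1, 10:3, 11:1}
Step 1: smallest deg-1 vertex = 4, p_1 = 1. Add edge {1,4}. Now deg[4]=0, deg[1]=3.
Step 2: smallest deg-1 vertex = 5, p_2 = 2. Add edge {2,5}. Now deg[5]=0, deg[2]=2.
Step 3: smallest deg-1 vertex = 6, p_3 = 2. Add edge {2,6}. Now deg[6]=0, deg[2]=1.
Step 4: smallest deg-1 vertex = 2, p_4 = 10. Add edge {2,10}. Now deg[2]=0, deg[10]=2.
Step 5: smallest deg-1 vertex = 8, p_5 = 1. Add edge {1,8}. Now deg[8]=0, deg[1]=2.
Step 6: smallest deg-1 vertex = 9, p_6 = 3. Add edge {3,9}. Now deg[9]=0, deg[3]=1.
Step 7: smallest deg-1 vertex = 3, p_7 = 7. Add edge {3,7}. Now deg[3]=0, deg[7]=1.
Step 8: smallest deg-1 vertex = 7, p_8 = 1. Add edge {1,7}. Now deg[7]=0, deg[1]=1.
Step 9: smallest deg-1 vertex = 1, p_9 = 10. Add edge {1,10}. Now deg[1]=0, deg[10]=1.
Final: two remaining deg-1 vertices are 10, 11. Add edge {10,11}.

Answer: 1 4
2 5
2 6
2 10
1 8
3 9
3 7
1 7
1 10
10 11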